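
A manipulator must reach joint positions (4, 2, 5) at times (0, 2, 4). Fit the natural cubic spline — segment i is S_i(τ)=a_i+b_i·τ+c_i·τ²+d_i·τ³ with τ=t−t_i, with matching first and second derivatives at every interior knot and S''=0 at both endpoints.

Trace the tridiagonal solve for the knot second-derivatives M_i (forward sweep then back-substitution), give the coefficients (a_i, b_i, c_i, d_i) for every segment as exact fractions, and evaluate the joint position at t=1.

  seg 0: a=4 b=-13/8 c=0 d=5/32
  seg 1: a=2 b=1/4 c=15/16 d=-5/32
S(1) = 81/32

Δ: Δ0=-1, Δ1=3/2
row 1: diag=8, rhs=15; c'=1/4, d'=15/8
back: M1=15/8
M: M0=0, M1=15/8, M2=0
seg 0: a=4, c=M0/2=0, d=(M1−M0)/(6·2)=5/32, b=Δ0−h0·(2M0+M1)/6=-13/8
seg 1: a=2, c=M1/2=15/16, d=(M2−M1)/(6·2)=-5/32, b=Δ1−h1·(2M1+M2)/6=1/4
t_q=1 → seg 0, τ=1; S=4+-13/8·τ+0·τ²+5/32·τ³=81/32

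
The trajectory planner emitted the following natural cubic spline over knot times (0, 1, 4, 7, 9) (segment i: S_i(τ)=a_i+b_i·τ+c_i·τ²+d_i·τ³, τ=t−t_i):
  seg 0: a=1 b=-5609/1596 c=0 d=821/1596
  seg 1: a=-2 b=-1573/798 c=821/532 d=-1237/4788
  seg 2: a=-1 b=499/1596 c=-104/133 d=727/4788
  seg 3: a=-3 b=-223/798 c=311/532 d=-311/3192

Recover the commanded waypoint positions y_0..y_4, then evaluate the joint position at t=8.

y_0 = S_0(0) = a_0 = 1
y_1 = S_1(0) = a_1 = -2
y_2 = S_2(0) = a_2 = -1
y_3 = S_3(0) = a_3 = -3
y_4 = S_3(2) = -2
t_q=8 is in segment 3 (τ=1); S_3(τ)=-2971/1064

y_0=1 y_1=-2 y_2=-1 y_3=-3 y_4=-2
S(8) = -2971/1064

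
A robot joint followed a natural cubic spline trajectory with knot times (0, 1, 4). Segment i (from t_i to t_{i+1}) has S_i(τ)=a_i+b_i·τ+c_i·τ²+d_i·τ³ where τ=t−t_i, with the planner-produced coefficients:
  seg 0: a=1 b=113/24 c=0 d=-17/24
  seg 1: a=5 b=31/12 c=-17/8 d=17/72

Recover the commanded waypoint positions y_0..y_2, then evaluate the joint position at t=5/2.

y_0 = S_0(0) = a_0 = 1
y_1 = S_1(0) = a_1 = 5
y_2 = S_1(3) = 0
t_q=5/2 is in segment 1 (τ=3/2); S_1(τ)=313/64

y_0=1 y_1=5 y_2=0
S(5/2) = 313/64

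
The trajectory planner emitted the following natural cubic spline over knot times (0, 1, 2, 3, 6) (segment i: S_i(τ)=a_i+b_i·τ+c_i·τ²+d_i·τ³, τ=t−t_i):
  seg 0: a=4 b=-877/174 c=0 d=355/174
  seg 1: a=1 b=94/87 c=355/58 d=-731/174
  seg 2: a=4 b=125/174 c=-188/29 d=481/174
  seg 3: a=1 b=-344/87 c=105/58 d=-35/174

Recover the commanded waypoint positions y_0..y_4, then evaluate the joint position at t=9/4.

y_0=4 y_1=1 y_2=4 y_3=1 y_4=0
S(9/4) = 14171/3712

y_0 = S_0(0) = a_0 = 4
y_1 = S_1(0) = a_1 = 1
y_2 = S_2(0) = a_2 = 4
y_3 = S_3(0) = a_3 = 1
y_4 = S_3(3) = 0
t_q=9/4 is in segment 2 (τ=1/4); S_2(τ)=14171/3712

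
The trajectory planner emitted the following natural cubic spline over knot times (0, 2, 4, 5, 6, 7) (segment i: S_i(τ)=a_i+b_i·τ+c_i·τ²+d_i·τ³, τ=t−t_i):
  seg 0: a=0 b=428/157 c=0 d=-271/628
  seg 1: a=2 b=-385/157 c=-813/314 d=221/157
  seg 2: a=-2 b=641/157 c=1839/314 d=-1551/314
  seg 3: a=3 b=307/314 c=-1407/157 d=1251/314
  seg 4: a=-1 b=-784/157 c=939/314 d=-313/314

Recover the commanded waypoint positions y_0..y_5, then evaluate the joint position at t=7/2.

y_0=0 y_1=2 y_2=-2 y_3=3 y_4=-1 y_5=-4
S(7/2) = -1729/628

y_0 = S_0(0) = a_0 = 0
y_1 = S_1(0) = a_1 = 2
y_2 = S_2(0) = a_2 = -2
y_3 = S_3(0) = a_3 = 3
y_4 = S_4(0) = a_4 = -1
y_5 = S_4(1) = -4
t_q=7/2 is in segment 1 (τ=3/2); S_1(τ)=-1729/628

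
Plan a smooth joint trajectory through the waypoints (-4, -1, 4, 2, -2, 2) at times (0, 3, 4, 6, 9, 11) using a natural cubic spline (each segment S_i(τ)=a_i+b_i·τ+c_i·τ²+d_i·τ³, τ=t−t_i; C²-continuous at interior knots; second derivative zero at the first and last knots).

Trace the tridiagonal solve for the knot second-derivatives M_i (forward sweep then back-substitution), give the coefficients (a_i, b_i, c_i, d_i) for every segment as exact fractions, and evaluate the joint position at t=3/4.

Δ: Δ0=1, Δ1=5, Δ2=-1, Δ3=-4/3, Δ4=2
row 1: diag=8, rhs=24; c'=1/8, d'=3
row 2: denom=6−1·1/8=47/8; d'=(-36−1·3)/(47/8)=-312/47
row 3: denom=10−2·16/47=438/47; d'=(-2−2·-312/47)/(438/47)=265/219
row 4: denom=10−3·47/146=1319/146; d'=(20−3·265/219)/(1319/146)=2390/1319
back: M4=2390/1319
back: M3=265/219−47/146·2390/1319=2480/3957
back: M2=-312/47−16/47·2480/3957=-27112/3957
back: M1=3−1/8·-27112/3957=15260/3957
M: M0=0, M1=15260/3957, M2=-27112/3957, M3=2480/3957, M4=2390/1319, M5=0
seg 0: a=-4, c=M0/2=0, d=(M1−M0)/(6·3)=7630/35613, b=Δ0−h0·(2M0+M1)/6=-3673/3957
seg 1: a=-1, c=M1/2=7630/3957, d=(M2−M1)/(6·1)=-2354/1319, b=Δ1−h1·(2M1+M2)/6=19217/3957
seg 2: a=4, c=M2/2=-13556/3957, d=(M3−M2)/(6·2)=822/1319, b=Δ2−h2·(2M2+M3)/6=13291/3957
seg 3: a=2, c=M3/2=1240/3957, d=(M4−M3)/(6·3)=2345/35613, b=Δ3−h3·(2M3+M4)/6=-11341/3957
seg 4: a=-2, c=M4/2=1195/1319, d=(M5−M4)/(6·2)=-1195/7914, b=Δ4−h4·(2M4+M5)/6=3134/3957
t_q=3/4 → seg 0, τ=3/4; S=-4+-3673/3957·τ+0·τ²+7630/35613·τ³=-194401/42208

  seg 0: a=-4 b=-3673/3957 c=0 d=7630/35613
  seg 1: a=-1 b=19217/3957 c=7630/3957 d=-2354/1319
  seg 2: a=4 b=13291/3957 c=-13556/3957 d=822/1319
  seg 3: a=2 b=-11341/3957 c=1240/3957 d=2345/35613
  seg 4: a=-2 b=3134/3957 c=1195/1319 d=-1195/7914
S(3/4) = -194401/42208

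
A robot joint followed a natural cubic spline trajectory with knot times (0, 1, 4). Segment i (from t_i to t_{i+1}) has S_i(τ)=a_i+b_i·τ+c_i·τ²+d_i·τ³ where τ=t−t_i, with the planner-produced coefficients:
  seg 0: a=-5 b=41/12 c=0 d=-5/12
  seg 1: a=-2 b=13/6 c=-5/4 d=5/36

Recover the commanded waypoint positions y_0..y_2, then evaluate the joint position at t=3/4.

y_0=-5 y_1=-2 y_2=-3
S(3/4) = -669/256

y_0 = S_0(0) = a_0 = -5
y_1 = S_1(0) = a_1 = -2
y_2 = S_1(3) = -3
t_q=3/4 is in segment 0 (τ=3/4); S_0(τ)=-669/256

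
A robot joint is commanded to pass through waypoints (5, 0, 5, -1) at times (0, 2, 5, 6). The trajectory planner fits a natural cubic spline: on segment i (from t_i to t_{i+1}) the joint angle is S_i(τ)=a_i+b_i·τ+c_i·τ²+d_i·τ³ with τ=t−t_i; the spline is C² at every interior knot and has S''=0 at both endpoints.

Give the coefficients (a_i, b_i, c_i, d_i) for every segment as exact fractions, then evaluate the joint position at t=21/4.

Δ: Δ0=-5/2, Δ1=5/3, Δ2=-6
row 1: diag=10, rhs=25; c'=3/10, d'=5/2
row 2: denom=8−3·3/10=71/10; d'=(-46−3·5/2)/(71/10)=-535/71
back: M2=-535/71
back: M1=5/2−3/10·-535/71=338/71
M: M0=0, M1=338/71, M2=-535/71, M3=0
seg 0: a=5, c=M0/2=0, d=(M1−M0)/(6·2)=169/426, b=Δ0−h0·(2M0+M1)/6=-1741/426
seg 1: a=0, c=M1/2=169/71, d=(M2−M1)/(6·3)=-97/142, b=Δ1−h1·(2M1+M2)/6=287/426
seg 2: a=5, c=M2/2=-535/142, d=(M3−M2)/(6·1)=535/426, b=Δ2−h2·(2M2+M3)/6=-743/213
t_q=21/4 → seg 2, τ=1/4; S=5+-743/213·τ+-535/142·τ²+535/426·τ³=35553/9088

  seg 0: a=5 b=-1741/426 c=0 d=169/426
  seg 1: a=0 b=287/426 c=169/71 d=-97/142
  seg 2: a=5 b=-743/213 c=-535/142 d=535/426
S(21/4) = 35553/9088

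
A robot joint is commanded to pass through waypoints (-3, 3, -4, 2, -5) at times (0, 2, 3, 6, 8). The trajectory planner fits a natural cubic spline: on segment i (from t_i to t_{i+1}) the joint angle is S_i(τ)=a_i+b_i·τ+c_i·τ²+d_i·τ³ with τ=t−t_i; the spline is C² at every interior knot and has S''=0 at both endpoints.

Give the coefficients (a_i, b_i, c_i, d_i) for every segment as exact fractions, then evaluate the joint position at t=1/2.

  seg 0: a=-3 b=2881/416 c=0 d=-1633/1664
  seg 1: a=3 b=-1009/208 c=-4899/832 d=3111/832
  seg 2: a=-4 b=-4501/832 c=2217/416 d=-61/64
  seg 3: a=2 b=173/208 c=-2703/832 d=901/1664
S(1/2) = 4527/13312

Δ: Δ0=3, Δ1=-7, Δ2=2, Δ3=-7/2
row 1: diag=6, rhs=-60; c'=1/6, d'=-10
row 2: denom=8−1·1/6=47/6; d'=(54−1·-10)/(47/6)=384/47
row 3: denom=10−3·18/47=416/47; d'=(-33−3·384/47)/(416/47)=-2703/416
back: M3=-2703/416
back: M2=384/47−18/47·-2703/416=2217/208
back: M1=-10−1/6·2217/208=-4899/416
M: M0=0, M1=-4899/416, M2=2217/208, M3=-2703/416, M4=0
seg 0: a=-3, c=M0/2=0, d=(M1−M0)/(6·2)=-1633/1664, b=Δ0−h0·(2M0+M1)/6=2881/416
seg 1: a=3, c=M1/2=-4899/832, d=(M2−M1)/(6·1)=3111/832, b=Δ1−h1·(2M1+M2)/6=-1009/208
seg 2: a=-4, c=M2/2=2217/416, d=(M3−M2)/(6·3)=-61/64, b=Δ2−h2·(2M2+M3)/6=-4501/832
seg 3: a=2, c=M3/2=-2703/832, d=(M4−M3)/(6·2)=901/1664, b=Δ3−h3·(2M3+M4)/6=173/208
t_q=1/2 → seg 0, τ=1/2; S=-3+2881/416·τ+0·τ²+-1633/1664·τ³=4527/13312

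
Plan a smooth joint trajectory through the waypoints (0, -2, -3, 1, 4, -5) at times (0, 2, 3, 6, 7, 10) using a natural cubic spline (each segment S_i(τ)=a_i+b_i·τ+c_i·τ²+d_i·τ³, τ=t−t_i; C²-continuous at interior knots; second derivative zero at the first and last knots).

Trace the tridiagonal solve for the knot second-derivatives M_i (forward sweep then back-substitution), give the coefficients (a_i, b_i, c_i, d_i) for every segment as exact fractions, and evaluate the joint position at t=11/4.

Δ: Δ0=-1, Δ1=-1, Δ2=4/3, Δ3=3, Δ4=-3
row 1: diag=6, rhs=0; c'=1/6, d'=0
row 2: denom=8−1·1/6=47/6; d'=(14−1·0)/(47/6)=84/47
row 3: denom=8−3·18/47=322/47; d'=(10−3·84/47)/(322/47)=109/161
row 4: denom=8−1·47/322=2529/322; d'=(-36−1·109/161)/(2529/322)=-11810/2529
back: M4=-11810/2529
back: M3=109/161−47/322·-11810/2529=3436/2529
back: M2=84/47−18/47·3436/2529=356/281
back: M1=0−1/6·356/281=-178/843
M: M0=0, M1=-178/843, M2=356/281, M3=3436/2529, M4=-11810/2529, M5=0
seg 0: a=0, c=M0/2=0, d=(M1−M0)/(6·2)=-89/5058, b=Δ0−h0·(2M0+M1)/6=-2351/2529
seg 1: a=-2, c=M1/2=-89/843, d=(M2−M1)/(6·1)=623/2529, b=Δ1−h1·(2M1+M2)/6=-2885/2529
seg 2: a=-3, c=M2/2=178/281, d=(M3−M2)/(6·3)=116/22761, b=Δ2−h2·(2M2+M3)/6=-1550/2529
seg 3: a=1, c=M3/2=1718/2529, d=(M4−M3)/(6·1)=-847/843, b=Δ3−h3·(2M3+M4)/6=8410/2529
seg 4: a=4, c=M4/2=-5905/2529, d=(M5−M4)/(6·3)=5905/22761, b=Δ4−h4·(2M4+M5)/6=4223/2529
t_q=11/4 → seg 1, τ=3/4; S=-2+-2885/2529·τ+-89/843·τ²+623/2529·τ³=-151661/53952

  seg 0: a=0 b=-2351/2529 c=0 d=-89/5058
  seg 1: a=-2 b=-2885/2529 c=-89/843 d=623/2529
  seg 2: a=-3 b=-1550/2529 c=178/281 d=116/22761
  seg 3: a=1 b=8410/2529 c=1718/2529 d=-847/843
  seg 4: a=4 b=4223/2529 c=-5905/2529 d=5905/22761
S(11/4) = -151661/53952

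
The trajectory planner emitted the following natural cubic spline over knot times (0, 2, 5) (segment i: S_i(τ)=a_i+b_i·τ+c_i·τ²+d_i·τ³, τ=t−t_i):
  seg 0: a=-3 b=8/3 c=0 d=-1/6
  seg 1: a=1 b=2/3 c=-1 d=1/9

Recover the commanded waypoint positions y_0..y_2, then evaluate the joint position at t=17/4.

y_0 = S_0(0) = a_0 = -3
y_1 = S_1(0) = a_1 = 1
y_2 = S_1(3) = -3
t_q=17/4 is in segment 1 (τ=9/4); S_1(τ)=-83/64

y_0=-3 y_1=1 y_2=-3
S(17/4) = -83/64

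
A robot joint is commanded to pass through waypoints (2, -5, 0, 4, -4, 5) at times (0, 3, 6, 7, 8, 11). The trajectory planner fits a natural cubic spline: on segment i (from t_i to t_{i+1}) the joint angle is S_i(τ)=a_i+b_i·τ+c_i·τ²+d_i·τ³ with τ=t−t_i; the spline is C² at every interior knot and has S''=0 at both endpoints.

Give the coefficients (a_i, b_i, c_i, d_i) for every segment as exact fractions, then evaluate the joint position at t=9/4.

Δ: Δ0=-7/3, Δ1=5/3, Δ2=4, Δ3=-8, Δ4=3
row 1: diag=12, rhs=24; c'=1/4, d'=2
row 2: denom=8−3·1/4=29/4; d'=(14−3·2)/(29/4)=32/29
row 3: denom=4−1·4/29=112/29; d'=(-72−1·32/29)/(112/29)=-265/14
row 4: denom=8−1·29/112=867/112; d'=(66−1·-265/14)/(867/112)=9512/867
back: M4=9512/867
back: M3=-265/14−29/112·9512/867=-18874/867
back: M2=32/29−4/29·-18874/867=3560/867
back: M1=2−1/4·3560/867=844/867
M: M0=0, M1=844/867, M2=3560/867, M3=-18874/867, M4=9512/867, M5=0
seg 0: a=2, c=M0/2=0, d=(M1−M0)/(6·3)=422/7803, b=Δ0−h0·(2M0+M1)/6=-815/289
seg 1: a=-5, c=M1/2=422/867, d=(M2−M1)/(6·3)=1358/7803, b=Δ1−h1·(2M1+M2)/6=-393/289
seg 2: a=0, c=M2/2=1780/867, d=(M3−M2)/(6·1)=-3739/867, b=Δ2−h2·(2M2+M3)/6=1809/289
seg 3: a=4, c=M3/2=-9437/867, d=(M4−M3)/(6·1)=1577/289, b=Δ3−h3·(2M3+M4)/6=-2230/867
seg 4: a=-4, c=M4/2=4756/867, d=(M5−M4)/(6·3)=-4756/7803, b=Δ4−h4·(2M4+M5)/6=-6911/867
t_q=9/4 → seg 0, τ=9/4; S=2+-815/289·τ+0·τ²+422/7803·τ³=-34487/9248

  seg 0: a=2 b=-815/289 c=0 d=422/7803
  seg 1: a=-5 b=-393/289 c=422/867 d=1358/7803
  seg 2: a=0 b=1809/289 c=1780/867 d=-3739/867
  seg 3: a=4 b=-2230/867 c=-9437/867 d=1577/289
  seg 4: a=-4 b=-6911/867 c=4756/867 d=-4756/7803
S(9/4) = -34487/9248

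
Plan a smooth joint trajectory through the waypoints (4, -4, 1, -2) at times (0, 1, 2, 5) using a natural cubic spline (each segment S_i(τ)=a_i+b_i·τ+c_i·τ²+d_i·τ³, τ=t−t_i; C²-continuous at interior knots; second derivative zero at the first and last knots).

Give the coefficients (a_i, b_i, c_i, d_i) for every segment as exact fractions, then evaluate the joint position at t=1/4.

  seg 0: a=4 b=-358/31 c=0 d=110/31
  seg 1: a=-4 b=-28/31 c=330/31 d=-147/31
  seg 2: a=1 b=191/31 c=-111/31 d=37/93
S(1/4) = 1159/992

Δ: Δ0=-8, Δ1=5, Δ2=-1
row 1: diag=4, rhs=78; c'=1/4, d'=39/2
row 2: denom=8−1·1/4=31/4; d'=(-36−1·39/2)/(31/4)=-222/31
back: M2=-222/31
back: M1=39/2−1/4·-222/31=660/31
M: M0=0, M1=660/31, M2=-222/31, M3=0
seg 0: a=4, c=M0/2=0, d=(M1−M0)/(6·1)=110/31, b=Δ0−h0·(2M0+M1)/6=-358/31
seg 1: a=-4, c=M1/2=330/31, d=(M2−M1)/(6·1)=-147/31, b=Δ1−h1·(2M1+M2)/6=-28/31
seg 2: a=1, c=M2/2=-111/31, d=(M3−M2)/(6·3)=37/93, b=Δ2−h2·(2M2+M3)/6=191/31
t_q=1/4 → seg 0, τ=1/4; S=4+-358/31·τ+0·τ²+110/31·τ³=1159/992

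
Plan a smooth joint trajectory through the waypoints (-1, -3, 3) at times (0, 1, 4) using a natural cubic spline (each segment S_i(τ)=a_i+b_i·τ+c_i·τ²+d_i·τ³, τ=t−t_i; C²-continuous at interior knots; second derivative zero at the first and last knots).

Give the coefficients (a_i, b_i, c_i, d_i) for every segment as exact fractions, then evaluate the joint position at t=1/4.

  seg 0: a=-1 b=-5/2 c=0 d=1/2
  seg 1: a=-3 b=-1 c=3/2 d=-1/6
S(1/4) = -207/128

Δ: Δ0=-2, Δ1=2
row 1: diag=8, rhs=24; c'=3/8, d'=3
back: M1=3
M: M0=0, M1=3, M2=0
seg 0: a=-1, c=M0/2=0, d=(M1−M0)/(6·1)=1/2, b=Δ0−h0·(2M0+M1)/6=-5/2
seg 1: a=-3, c=M1/2=3/2, d=(M2−M1)/(6·3)=-1/6, b=Δ1−h1·(2M1+M2)/6=-1
t_q=1/4 → seg 0, τ=1/4; S=-1+-5/2·τ+0·τ²+1/2·τ³=-207/128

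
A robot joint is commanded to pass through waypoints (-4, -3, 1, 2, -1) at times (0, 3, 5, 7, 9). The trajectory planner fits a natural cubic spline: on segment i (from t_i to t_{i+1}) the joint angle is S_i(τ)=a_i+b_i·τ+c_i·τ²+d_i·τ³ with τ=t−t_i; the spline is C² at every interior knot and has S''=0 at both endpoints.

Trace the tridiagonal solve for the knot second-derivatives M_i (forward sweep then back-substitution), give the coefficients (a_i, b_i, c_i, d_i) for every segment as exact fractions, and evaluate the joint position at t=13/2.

  seg 0: a=-4 b=-119/426 c=0 d=29/426
  seg 1: a=-3 b=332/213 c=87/142 d=-167/852
  seg 2: a=1 b=353/213 c=-40/71 d=-13/1704
  seg 3: a=2 b=-293/426 c=-173/284 d=173/1704
S(13/2) = 9963/4544

Δ: Δ0=1/3, Δ1=2, Δ2=1/2, Δ3=-3/2
row 1: diag=10, rhs=10; c'=1/5, d'=1
row 2: denom=8−2·1/5=38/5; d'=(-9−2·1)/(38/5)=-55/38
row 3: denom=8−2·5/19=142/19; d'=(-12−2·-55/38)/(142/19)=-173/142
back: M3=-173/142
back: M2=-55/38−5/19·-173/142=-80/71
back: M1=1−1/5·-80/71=87/71
M: M0=0, M1=87/71, M2=-80/71, M3=-173/142, M4=0
seg 0: a=-4, c=M0/2=0, d=(M1−M0)/(6·3)=29/426, b=Δ0−h0·(2M0+M1)/6=-119/426
seg 1: a=-3, c=M1/2=87/142, d=(M2−M1)/(6·2)=-167/852, b=Δ1−h1·(2M1+M2)/6=332/213
seg 2: a=1, c=M2/2=-40/71, d=(M3−M2)/(6·2)=-13/1704, b=Δ2−h2·(2M2+M3)/6=353/213
seg 3: a=2, c=M3/2=-173/284, d=(M4−M3)/(6·2)=173/1704, b=Δ3−h3·(2M3+M4)/6=-293/426
t_q=13/2 → seg 2, τ=3/2; S=1+353/213·τ+-40/71·τ²+-13/1704·τ³=9963/4544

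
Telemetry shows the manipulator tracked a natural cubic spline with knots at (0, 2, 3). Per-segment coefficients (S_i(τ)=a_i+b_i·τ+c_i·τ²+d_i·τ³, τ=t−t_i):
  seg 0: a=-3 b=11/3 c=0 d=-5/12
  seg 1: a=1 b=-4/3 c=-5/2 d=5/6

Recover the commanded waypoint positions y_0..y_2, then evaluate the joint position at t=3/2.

y_0 = S_0(0) = a_0 = -3
y_1 = S_1(0) = a_1 = 1
y_2 = S_1(1) = -2
t_q=3/2 is in segment 0 (τ=3/2); S_0(τ)=35/32

y_0=-3 y_1=1 y_2=-2
S(3/2) = 35/32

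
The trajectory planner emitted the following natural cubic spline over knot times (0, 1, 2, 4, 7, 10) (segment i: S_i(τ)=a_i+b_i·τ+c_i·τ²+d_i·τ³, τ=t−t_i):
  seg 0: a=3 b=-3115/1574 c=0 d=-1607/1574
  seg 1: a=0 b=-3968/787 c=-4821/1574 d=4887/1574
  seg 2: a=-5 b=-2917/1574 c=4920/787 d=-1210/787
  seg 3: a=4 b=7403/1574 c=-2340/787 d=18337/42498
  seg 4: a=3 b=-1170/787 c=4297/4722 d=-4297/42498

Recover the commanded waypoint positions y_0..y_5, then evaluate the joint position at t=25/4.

y_0 = S_0(0) = a_0 = 3
y_1 = S_1(0) = a_1 = 0
y_2 = S_2(0) = a_2 = -5
y_3 = S_3(0) = a_3 = 4
y_4 = S_4(0) = a_4 = 3
y_5 = S_4(3) = 4
t_q=25/4 is in segment 3 (τ=9/4); S_3(τ)=447755/100736

y_0=3 y_1=0 y_2=-5 y_3=4 y_4=3 y_5=4
S(25/4) = 447755/100736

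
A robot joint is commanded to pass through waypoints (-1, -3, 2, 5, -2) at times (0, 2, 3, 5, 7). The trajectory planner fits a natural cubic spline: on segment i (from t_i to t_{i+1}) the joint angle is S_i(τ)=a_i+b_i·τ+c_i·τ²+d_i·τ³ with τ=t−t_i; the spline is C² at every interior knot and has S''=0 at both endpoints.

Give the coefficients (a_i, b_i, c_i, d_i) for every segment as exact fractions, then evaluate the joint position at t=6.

Δ: Δ0=-1, Δ1=5, Δ2=3/2, Δ3=-7/2
row 1: diag=6, rhs=36; c'=1/6, d'=6
row 2: denom=6−1·1/6=35/6; d'=(-21−1·6)/(35/6)=-162/35
row 3: denom=8−2·12/35=256/35; d'=(-30−2·-162/35)/(256/35)=-363/128
back: M3=-363/128
back: M2=-162/35−12/35·-363/128=-117/32
back: M1=6−1/6·-117/32=423/64
M: M0=0, M1=423/64, M2=-117/32, M3=-363/128, M4=0
seg 0: a=-1, c=M0/2=0, d=(M1−M0)/(6·2)=141/256, b=Δ0−h0·(2M0+M1)/6=-205/64
seg 1: a=-3, c=M1/2=423/128, d=(M2−M1)/(6·1)=-219/128, b=Δ1−h1·(2M1+M2)/6=109/32
seg 2: a=2, c=M2/2=-117/64, d=(M3−M2)/(6·2)=35/512, b=Δ2−h2·(2M2+M3)/6=625/128
seg 3: a=5, c=M3/2=-363/256, d=(M4−M3)/(6·2)=121/512, b=Δ3−h3·(2M3+M4)/6=-103/64
t_q=6 → seg 3, τ=1; S=5+-103/64·τ+-363/256·τ²+121/512·τ³=1131/512

  seg 0: a=-1 b=-205/64 c=0 d=141/256
  seg 1: a=-3 b=109/32 c=423/128 d=-219/128
  seg 2: a=2 b=625/128 c=-117/64 d=35/512
  seg 3: a=5 b=-103/64 c=-363/256 d=121/512
S(6) = 1131/512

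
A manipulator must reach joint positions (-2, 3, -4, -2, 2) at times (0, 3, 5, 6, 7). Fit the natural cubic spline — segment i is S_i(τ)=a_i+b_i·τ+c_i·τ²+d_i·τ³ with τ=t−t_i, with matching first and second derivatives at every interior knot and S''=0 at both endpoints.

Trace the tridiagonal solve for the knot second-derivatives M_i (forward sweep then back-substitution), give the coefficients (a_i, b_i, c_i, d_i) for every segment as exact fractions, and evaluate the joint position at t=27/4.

Δ: Δ0=5/3, Δ1=-7/2, Δ2=2, Δ3=4
row 1: diag=10, rhs=-31; c'=1/5, d'=-31/10
row 2: denom=6−2·1/5=28/5; d'=(33−2·-31/10)/(28/5)=7
row 3: denom=4−1·5/28=107/28; d'=(12−1·7)/(107/28)=140/107
back: M3=140/107
back: M2=7−5/28·140/107=724/107
back: M1=-31/10−1/5·724/107=-953/214
M: M0=0, M1=-953/214, M2=724/107, M3=140/107, M4=0
seg 0: a=-2, c=M0/2=0, d=(M1−M0)/(6·3)=-953/3852, b=Δ0−h0·(2M0+M1)/6=4999/1284
seg 1: a=3, c=M1/2=-953/428, d=(M2−M1)/(6·2)=2401/2568, b=Δ1−h1·(2M1+M2)/6=-1789/642
seg 2: a=-4, c=M2/2=362/107, d=(M3−M2)/(6·1)=-292/321, b=Δ2−h2·(2M2+M3)/6=-152/321
seg 3: a=-2, c=M3/2=70/107, d=(M4−M3)/(6·1)=-70/321, b=Δ3−h3·(2M3+M4)/6=1144/321
t_q=27/4 → seg 3, τ=3/4; S=-2+1144/321·τ+70/107·τ²+-70/321·τ³=3249/3424

  seg 0: a=-2 b=4999/1284 c=0 d=-953/3852
  seg 1: a=3 b=-1789/642 c=-953/428 d=2401/2568
  seg 2: a=-4 b=-152/321 c=362/107 d=-292/321
  seg 3: a=-2 b=1144/321 c=70/107 d=-70/321
S(27/4) = 3249/3424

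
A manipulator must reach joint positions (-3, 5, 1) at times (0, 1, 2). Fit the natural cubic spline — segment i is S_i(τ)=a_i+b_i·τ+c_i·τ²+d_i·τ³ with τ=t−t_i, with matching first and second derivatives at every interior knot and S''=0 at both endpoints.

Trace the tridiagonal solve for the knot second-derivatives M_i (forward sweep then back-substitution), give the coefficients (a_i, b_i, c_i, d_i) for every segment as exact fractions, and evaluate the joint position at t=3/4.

  seg 0: a=-3 b=11 c=0 d=-3
  seg 1: a=5 b=2 c=-9 d=3
S(3/4) = 255/64

Δ: Δ0=8, Δ1=-4
row 1: diag=4, rhs=-72; c'=1/4, d'=-18
back: M1=-18
M: M0=0, M1=-18, M2=0
seg 0: a=-3, c=M0/2=0, d=(M1−M0)/(6·1)=-3, b=Δ0−h0·(2M0+M1)/6=11
seg 1: a=5, c=M1/2=-9, d=(M2−M1)/(6·1)=3, b=Δ1−h1·(2M1+M2)/6=2
t_q=3/4 → seg 0, τ=3/4; S=-3+11·τ+0·τ²+-3·τ³=255/64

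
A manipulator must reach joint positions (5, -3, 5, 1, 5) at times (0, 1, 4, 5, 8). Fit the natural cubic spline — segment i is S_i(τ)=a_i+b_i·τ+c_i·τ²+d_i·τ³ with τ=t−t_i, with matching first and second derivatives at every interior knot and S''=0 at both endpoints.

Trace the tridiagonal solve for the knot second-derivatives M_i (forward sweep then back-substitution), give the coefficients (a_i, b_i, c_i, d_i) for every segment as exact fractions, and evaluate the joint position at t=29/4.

  seg 0: a=5 b=-269/27 c=0 d=53/27
  seg 1: a=-3 b=-110/27 c=53/9 d=-295/243
  seg 2: a=5 b=-41/27 c=-136/27 d=23/9
  seg 3: a=1 b=-106/27 c=71/27 d=-71/243
S(29/4) = 413/192

Δ: Δ0=-8, Δ1=8/3, Δ2=-4, Δ3=4/3
row 1: diag=8, rhs=64; c'=3/8, d'=8
row 2: denom=8−3·3/8=55/8; d'=(-40−3·8)/(55/8)=-512/55
row 3: denom=8−1·8/55=432/55; d'=(32−1·-512/55)/(432/55)=142/27
back: M3=142/27
back: M2=-512/55−8/55·142/27=-272/27
back: M1=8−3/8·-272/27=106/9
M: M0=0, M1=106/9, M2=-272/27, M3=142/27, M4=0
seg 0: a=5, c=M0/2=0, d=(M1−M0)/(6·1)=53/27, b=Δ0−h0·(2M0+M1)/6=-269/27
seg 1: a=-3, c=M1/2=53/9, d=(M2−M1)/(6·3)=-295/243, b=Δ1−h1·(2M1+M2)/6=-110/27
seg 2: a=5, c=M2/2=-136/27, d=(M3−M2)/(6·1)=23/9, b=Δ2−h2·(2M2+M3)/6=-41/27
seg 3: a=1, c=M3/2=71/27, d=(M4−M3)/(6·3)=-71/243, b=Δ3−h3·(2M3+M4)/6=-106/27
t_q=29/4 → seg 3, τ=9/4; S=1+-106/27·τ+71/27·τ²+-71/243·τ³=413/192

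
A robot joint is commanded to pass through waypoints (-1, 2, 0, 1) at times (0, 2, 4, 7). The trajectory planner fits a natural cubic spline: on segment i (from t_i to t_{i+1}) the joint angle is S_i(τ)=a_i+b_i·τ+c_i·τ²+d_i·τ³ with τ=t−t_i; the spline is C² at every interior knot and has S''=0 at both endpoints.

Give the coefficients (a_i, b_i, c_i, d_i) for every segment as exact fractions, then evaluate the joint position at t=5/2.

Δ: Δ0=3/2, Δ1=-1, Δ2=1/3
row 1: diag=8, rhs=-15; c'=1/4, d'=-15/8
row 2: denom=10−2·1/4=19/2; d'=(8−2·-15/8)/(19/2)=47/38
back: M2=47/38
back: M1=-15/8−1/4·47/38=-83/38
M: M0=0, M1=-83/38, M2=47/38, M3=0
seg 0: a=-1, c=M0/2=0, d=(M1−M0)/(6·2)=-83/456, b=Δ0−h0·(2M0+M1)/6=127/57
seg 1: a=2, c=M1/2=-83/76, d=(M2−M1)/(6·2)=65/228, b=Δ1−h1·(2M1+M2)/6=5/114
seg 2: a=0, c=M2/2=47/76, d=(M3−M2)/(6·3)=-47/684, b=Δ2−h2·(2M2+M3)/6=-103/114
t_q=5/2 → seg 1, τ=1/2; S=2+5/114·τ+-83/76·τ²+65/228·τ³=1085/608

  seg 0: a=-1 b=127/57 c=0 d=-83/456
  seg 1: a=2 b=5/114 c=-83/76 d=65/228
  seg 2: a=0 b=-103/114 c=47/76 d=-47/684
S(5/2) = 1085/608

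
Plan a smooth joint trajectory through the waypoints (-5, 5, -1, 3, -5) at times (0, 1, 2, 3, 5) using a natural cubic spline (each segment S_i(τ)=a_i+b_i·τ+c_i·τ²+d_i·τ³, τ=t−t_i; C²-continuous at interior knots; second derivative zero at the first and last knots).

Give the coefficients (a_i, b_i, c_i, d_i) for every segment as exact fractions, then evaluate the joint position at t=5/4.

  seg 0: a=-5 b=648/43 c=0 d=-218/43
  seg 1: a=5 b=-6/43 c=-654/43 d=402/43
  seg 2: a=-1 b=-108/43 c=552/43 d=-272/43
  seg 3: a=3 b=180/43 c=-264/43 d=44/43
S(5/4) = 5725/1376

Δ: Δ0=10, Δ1=-6, Δ2=4, Δ3=-4
row 1: diag=4, rhs=-96; c'=1/4, d'=-24
row 2: denom=4−1·1/4=15/4; d'=(60−1·-24)/(15/4)=112/5
row 3: denom=6−1·4/15=86/15; d'=(-48−1·112/5)/(86/15)=-528/43
back: M3=-528/43
back: M2=112/5−4/15·-528/43=1104/43
back: M1=-24−1/4·1104/43=-1308/43
M: M0=0, M1=-1308/43, M2=1104/43, M3=-528/43, M4=0
seg 0: a=-5, c=M0/2=0, d=(M1−M0)/(6·1)=-218/43, b=Δ0−h0·(2M0+M1)/6=648/43
seg 1: a=5, c=M1/2=-654/43, d=(M2−M1)/(6·1)=402/43, b=Δ1−h1·(2M1+M2)/6=-6/43
seg 2: a=-1, c=M2/2=552/43, d=(M3−M2)/(6·1)=-272/43, b=Δ2−h2·(2M2+M3)/6=-108/43
seg 3: a=3, c=M3/2=-264/43, d=(M4−M3)/(6·2)=44/43, b=Δ3−h3·(2M3+M4)/6=180/43
t_q=5/4 → seg 1, τ=1/4; S=5+-6/43·τ+-654/43·τ²+402/43·τ³=5725/1376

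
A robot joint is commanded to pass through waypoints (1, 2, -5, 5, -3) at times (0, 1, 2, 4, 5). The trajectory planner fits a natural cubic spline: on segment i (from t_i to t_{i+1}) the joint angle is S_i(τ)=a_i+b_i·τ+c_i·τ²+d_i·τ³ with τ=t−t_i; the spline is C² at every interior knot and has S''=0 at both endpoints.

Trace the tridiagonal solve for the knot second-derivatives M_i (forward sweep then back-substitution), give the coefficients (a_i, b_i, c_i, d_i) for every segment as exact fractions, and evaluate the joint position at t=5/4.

  seg 0: a=1 b=238/61 c=0 d=-177/61
  seg 1: a=2 b=-293/61 c=-531/61 d=397/61
  seg 2: a=-5 b=-164/61 c=660/61 d=-851/244
  seg 3: a=5 b=-77/61 c=-1233/122 d=411/122
S(5/4) = 1393/3904

Δ: Δ0=1, Δ1=-7, Δ2=5, Δ3=-8
row 1: diag=4, rhs=-48; c'=1/4, d'=-12
row 2: denom=6−1·1/4=23/4; d'=(72−1·-12)/(23/4)=336/23
row 3: denom=6−2·8/23=122/23; d'=(-78−2·336/23)/(122/23)=-1233/61
back: M3=-1233/61
back: M2=336/23−8/23·-1233/61=1320/61
back: M1=-12−1/4·1320/61=-1062/61
M: M0=0, M1=-1062/61, M2=1320/61, M3=-1233/61, M4=0
seg 0: a=1, c=M0/2=0, d=(M1−M0)/(6·1)=-177/61, b=Δ0−h0·(2M0+M1)/6=238/61
seg 1: a=2, c=M1/2=-531/61, d=(M2−M1)/(6·1)=397/61, b=Δ1−h1·(2M1+M2)/6=-293/61
seg 2: a=-5, c=M2/2=660/61, d=(M3−M2)/(6·2)=-851/244, b=Δ2−h2·(2M2+M3)/6=-164/61
seg 3: a=5, c=M3/2=-1233/122, d=(M4−M3)/(6·1)=411/122, b=Δ3−h3·(2M3+M4)/6=-77/61
t_q=5/4 → seg 1, τ=1/4; S=2+-293/61·τ+-531/61·τ²+397/61·τ³=1393/3904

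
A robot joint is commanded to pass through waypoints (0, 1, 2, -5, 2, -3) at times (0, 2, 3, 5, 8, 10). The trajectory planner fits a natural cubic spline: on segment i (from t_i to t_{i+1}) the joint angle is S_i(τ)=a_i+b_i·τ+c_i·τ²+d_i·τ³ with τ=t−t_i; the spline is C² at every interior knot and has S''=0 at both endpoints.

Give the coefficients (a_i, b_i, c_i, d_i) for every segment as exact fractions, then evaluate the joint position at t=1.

  seg 0: a=0 b=-863/17670 c=0 d=4849/35340
  seg 1: a=1 b=28231/17670 c=4849/5890 d=-12554/8835
  seg 2: a=2 b=-17999/17670 c=-20259/5890 d=19427/17670
  seg 3: a=-5 b=-27983/17670 c=3719/1178 d=-16357/26505
  seg 4: a=2 b=12301/17670 c=-14119/5890 d=14119/35340
S(1) = 1041/11780

Δ: Δ0=1/2, Δ1=1, Δ2=-7/2, Δ3=7/3, Δ4=-5/2
row 1: diag=6, rhs=3; c'=1/6, d'=1/2
row 2: denom=6−1·1/6=35/6; d'=(-27−1·1/2)/(35/6)=-33/7
row 3: denom=10−2·12/35=326/35; d'=(35−2·-33/7)/(326/35)=1555/326
row 4: denom=10−3·105/326=2945/326; d'=(-29−3·1555/326)/(2945/326)=-14119/2945
back: M4=-14119/2945
back: M3=1555/326−105/326·-14119/2945=3719/589
back: M2=-33/7−12/35·3719/589=-20259/2945
back: M1=1/2−1/6·-20259/2945=4849/2945
M: M0=0, M1=4849/2945, M2=-20259/2945, M3=3719/589, M4=-14119/2945, M5=0
seg 0: a=0, c=M0/2=0, d=(M1−M0)/(6·2)=4849/35340, b=Δ0−h0·(2M0+M1)/6=-863/17670
seg 1: a=1, c=M1/2=4849/5890, d=(M2−M1)/(6·1)=-12554/8835, b=Δ1−h1·(2M1+M2)/6=28231/17670
seg 2: a=2, c=M2/2=-20259/5890, d=(M3−M2)/(6·2)=19427/17670, b=Δ2−h2·(2M2+M3)/6=-17999/17670
seg 3: a=-5, c=M3/2=3719/1178, d=(M4−M3)/(6·3)=-16357/26505, b=Δ3−h3·(2M3+M4)/6=-27983/17670
seg 4: a=2, c=M4/2=-14119/5890, d=(M5−M4)/(6·2)=14119/35340, b=Δ4−h4·(2M4+M5)/6=12301/17670
t_q=1 → seg 0, τ=1; S=0+-863/17670·τ+0·τ²+4849/35340·τ³=1041/11780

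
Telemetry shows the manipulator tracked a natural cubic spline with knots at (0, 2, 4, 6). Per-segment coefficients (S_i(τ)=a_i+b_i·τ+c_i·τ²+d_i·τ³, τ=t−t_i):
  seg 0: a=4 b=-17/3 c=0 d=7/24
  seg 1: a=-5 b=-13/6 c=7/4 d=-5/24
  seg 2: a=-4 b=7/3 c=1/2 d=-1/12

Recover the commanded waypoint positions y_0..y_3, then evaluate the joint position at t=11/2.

y_0 = S_0(0) = a_0 = 4
y_1 = S_1(0) = a_1 = -5
y_2 = S_2(0) = a_2 = -4
y_3 = S_2(2) = 2
t_q=11/2 is in segment 2 (τ=3/2); S_2(τ)=11/32

y_0=4 y_1=-5 y_2=-4 y_3=2
S(11/2) = 11/32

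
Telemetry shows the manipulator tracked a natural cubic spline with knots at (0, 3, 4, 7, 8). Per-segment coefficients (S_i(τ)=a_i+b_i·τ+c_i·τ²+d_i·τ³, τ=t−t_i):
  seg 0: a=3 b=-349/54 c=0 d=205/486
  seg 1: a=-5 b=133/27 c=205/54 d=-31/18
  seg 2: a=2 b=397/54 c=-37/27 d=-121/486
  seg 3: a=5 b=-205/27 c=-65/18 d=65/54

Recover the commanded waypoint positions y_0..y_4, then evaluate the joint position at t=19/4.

y_0 = S_0(0) = a_0 = 3
y_1 = S_1(0) = a_1 = -5
y_2 = S_2(0) = a_2 = 2
y_3 = S_3(0) = a_3 = 5
y_4 = S_3(1) = -5
t_q=19/4 is in segment 2 (τ=3/4); S_2(τ)=2549/384

y_0=3 y_1=-5 y_2=2 y_3=5 y_4=-5
S(19/4) = 2549/384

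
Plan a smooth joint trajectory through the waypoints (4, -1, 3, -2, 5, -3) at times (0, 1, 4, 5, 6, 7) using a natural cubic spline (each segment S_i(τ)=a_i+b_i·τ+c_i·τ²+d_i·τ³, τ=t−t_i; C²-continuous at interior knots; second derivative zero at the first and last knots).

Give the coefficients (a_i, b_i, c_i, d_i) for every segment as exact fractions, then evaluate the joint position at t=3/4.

Δ: Δ0=-5, Δ1=4/3, Δ2=-5, Δ3=7, Δ4=-8
row 1: diag=8, rhs=38; c'=3/8, d'=19/4
row 2: denom=8−3·3/8=55/8; d'=(-38−3·19/4)/(55/8)=-38/5
row 3: denom=4−1·8/55=212/55; d'=(72−1·-38/5)/(212/55)=2189/106
row 4: denom=4−1·55/212=793/212; d'=(-90−1·2189/106)/(793/212)=-23458/793
back: M4=-23458/793
back: M3=2189/106−55/212·-23458/793=22462/793
back: M2=-38/5−8/55·22462/793=-9294/793
back: M1=19/4−3/8·-9294/793=7252/793
M: M0=0, M1=7252/793, M2=-9294/793, M3=22462/793, M4=-23458/793, M5=0
seg 0: a=4, c=M0/2=0, d=(M1−M0)/(6·1)=3626/2379, b=Δ0−h0·(2M0+M1)/6=-15521/2379
seg 1: a=-1, c=M1/2=3626/793, d=(M2−M1)/(6·3)=-8273/7137, b=Δ1−h1·(2M1+M2)/6=-4643/2379
seg 2: a=3, c=M2/2=-4647/793, d=(M3−M2)/(6·1)=15878/2379, b=Δ2−h2·(2M2+M3)/6=-1064/183
seg 3: a=-2, c=M3/2=11231/793, d=(M4−M3)/(6·1)=-22960/2379, b=Δ3−h3·(2M3+M4)/6=5920/2379
seg 4: a=5, c=M4/2=-11729/793, d=(M5−M4)/(6·1)=11729/2379, b=Δ4−h4·(2M4+M5)/6=4426/2379
t_q=3/4 → seg 0, τ=3/4; S=4+-15521/2379·τ+0·τ²+3626/2379·τ³=-6347/25376

  seg 0: a=4 b=-15521/2379 c=0 d=3626/2379
  seg 1: a=-1 b=-4643/2379 c=3626/793 d=-8273/7137
  seg 2: a=3 b=-1064/183 c=-4647/793 d=15878/2379
  seg 3: a=-2 b=5920/2379 c=11231/793 d=-22960/2379
  seg 4: a=5 b=4426/2379 c=-11729/793 d=11729/2379
S(3/4) = -6347/25376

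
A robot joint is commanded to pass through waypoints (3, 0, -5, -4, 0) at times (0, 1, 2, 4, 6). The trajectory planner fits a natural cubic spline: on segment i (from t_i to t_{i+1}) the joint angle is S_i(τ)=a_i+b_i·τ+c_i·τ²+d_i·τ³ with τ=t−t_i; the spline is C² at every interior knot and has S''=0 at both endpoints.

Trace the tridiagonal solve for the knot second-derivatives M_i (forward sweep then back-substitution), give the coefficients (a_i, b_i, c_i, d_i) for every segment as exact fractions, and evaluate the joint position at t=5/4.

Δ: Δ0=-3, Δ1=-5, Δ2=1/2, Δ3=2
row 1: diag=4, rhs=-12; c'=1/4, d'=-3
row 2: denom=6−1·1/4=23/4; d'=(33−1·-3)/(23/4)=144/23
row 3: denom=8−2·8/23=168/23; d'=(9−2·144/23)/(168/23)=-27/56
back: M3=-27/56
back: M2=144/23−8/23·-27/56=45/7
back: M1=-3−1/4·45/7=-129/28
M: M0=0, M1=-129/28, M2=45/7, M3=-27/56, M4=0
seg 0: a=3, c=M0/2=0, d=(M1−M0)/(6·1)=-43/56, b=Δ0−h0·(2M0+M1)/6=-125/56
seg 1: a=0, c=M1/2=-129/56, d=(M2−M1)/(6·1)=103/56, b=Δ1−h1·(2M1+M2)/6=-127/28
seg 2: a=-5, c=M2/2=45/14, d=(M3−M2)/(6·2)=-129/224, b=Δ2−h2·(2M2+M3)/6=-29/8
seg 3: a=-4, c=M3/2=-27/112, d=(M4−M3)/(6·2)=9/224, b=Δ3−h3·(2M3+M4)/6=65/28
t_q=5/4 → seg 1, τ=1/4; S=0+-127/28·τ+-129/56·τ²+103/56·τ³=-4477/3584

  seg 0: a=3 b=-125/56 c=0 d=-43/56
  seg 1: a=0 b=-127/28 c=-129/56 d=103/56
  seg 2: a=-5 b=-29/8 c=45/14 d=-129/224
  seg 3: a=-4 b=65/28 c=-27/112 d=9/224
S(5/4) = -4477/3584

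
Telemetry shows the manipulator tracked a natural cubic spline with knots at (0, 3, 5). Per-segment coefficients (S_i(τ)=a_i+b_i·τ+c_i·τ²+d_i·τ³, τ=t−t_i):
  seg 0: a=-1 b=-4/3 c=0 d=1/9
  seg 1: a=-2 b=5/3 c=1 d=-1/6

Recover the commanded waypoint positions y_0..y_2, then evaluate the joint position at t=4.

y_0=-1 y_1=-2 y_2=4
S(4) = 1/2

y_0 = S_0(0) = a_0 = -1
y_1 = S_1(0) = a_1 = -2
y_2 = S_1(2) = 4
t_q=4 is in segment 1 (τ=1); S_1(τ)=1/2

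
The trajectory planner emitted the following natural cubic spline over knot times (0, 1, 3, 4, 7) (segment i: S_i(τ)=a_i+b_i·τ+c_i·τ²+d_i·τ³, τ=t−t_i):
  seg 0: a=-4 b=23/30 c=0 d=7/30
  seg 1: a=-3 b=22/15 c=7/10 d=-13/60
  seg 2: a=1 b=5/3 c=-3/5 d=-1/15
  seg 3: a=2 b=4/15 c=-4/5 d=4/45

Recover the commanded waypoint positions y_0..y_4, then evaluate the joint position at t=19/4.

y_0=-4 y_1=-3 y_2=1 y_3=2 y_4=-2
S(19/4) = 143/80

y_0 = S_0(0) = a_0 = -4
y_1 = S_1(0) = a_1 = -3
y_2 = S_2(0) = a_2 = 1
y_3 = S_3(0) = a_3 = 2
y_4 = S_3(3) = -2
t_q=19/4 is in segment 3 (τ=3/4); S_3(τ)=143/80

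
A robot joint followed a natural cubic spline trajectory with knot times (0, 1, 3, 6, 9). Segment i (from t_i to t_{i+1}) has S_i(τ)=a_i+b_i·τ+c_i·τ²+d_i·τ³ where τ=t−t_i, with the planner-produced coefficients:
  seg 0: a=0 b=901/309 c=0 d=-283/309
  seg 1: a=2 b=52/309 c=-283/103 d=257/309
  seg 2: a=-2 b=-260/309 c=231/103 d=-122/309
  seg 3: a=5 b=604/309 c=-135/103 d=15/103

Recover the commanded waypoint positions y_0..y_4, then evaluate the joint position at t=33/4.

y_0=0 y_1=2 y_2=-2 y_3=5 y_4=3
S(33/4) = 29147/6592

y_0 = S_0(0) = a_0 = 0
y_1 = S_1(0) = a_1 = 2
y_2 = S_2(0) = a_2 = -2
y_3 = S_3(0) = a_3 = 5
y_4 = S_3(3) = 3
t_q=33/4 is in segment 3 (τ=9/4); S_3(τ)=29147/6592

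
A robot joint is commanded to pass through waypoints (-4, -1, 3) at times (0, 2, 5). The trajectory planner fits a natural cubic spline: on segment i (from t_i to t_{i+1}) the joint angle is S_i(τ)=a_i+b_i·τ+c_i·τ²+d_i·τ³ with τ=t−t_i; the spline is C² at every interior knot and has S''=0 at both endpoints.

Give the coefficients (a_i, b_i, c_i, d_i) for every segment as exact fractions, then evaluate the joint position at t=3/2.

  seg 0: a=-4 b=23/15 c=0 d=-1/120
  seg 1: a=-1 b=43/30 c=-1/20 d=1/180
S(3/2) = -553/320

Δ: Δ0=3/2, Δ1=4/3
row 1: diag=10, rhs=-1; c'=3/10, d'=-1/10
back: M1=-1/10
M: M0=0, M1=-1/10, M2=0
seg 0: a=-4, c=M0/2=0, d=(M1−M0)/(6·2)=-1/120, b=Δ0−h0·(2M0+M1)/6=23/15
seg 1: a=-1, c=M1/2=-1/20, d=(M2−M1)/(6·3)=1/180, b=Δ1−h1·(2M1+M2)/6=43/30
t_q=3/2 → seg 0, τ=3/2; S=-4+23/15·τ+0·τ²+-1/120·τ³=-553/320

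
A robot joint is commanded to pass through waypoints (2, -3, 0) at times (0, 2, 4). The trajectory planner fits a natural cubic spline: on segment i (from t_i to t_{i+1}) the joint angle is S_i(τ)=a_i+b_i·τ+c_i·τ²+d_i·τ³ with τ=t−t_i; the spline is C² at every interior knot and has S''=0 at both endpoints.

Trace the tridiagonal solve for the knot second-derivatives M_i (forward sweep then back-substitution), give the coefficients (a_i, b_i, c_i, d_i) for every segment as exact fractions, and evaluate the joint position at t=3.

Δ: Δ0=-5/2, Δ1=3/2
row 1: diag=8, rhs=24; c'=1/4, d'=3
back: M1=3
M: M0=0, M1=3, M2=0
seg 0: a=2, c=M0/2=0, d=(M1−M0)/(6·2)=1/4, b=Δ0−h0·(2M0+M1)/6=-7/2
seg 1: a=-3, c=M1/2=3/2, d=(M2−M1)/(6·2)=-1/4, b=Δ1−h1·(2M1+M2)/6=-1/2
t_q=3 → seg 1, τ=1; S=-3+-1/2·τ+3/2·τ²+-1/4·τ³=-9/4

  seg 0: a=2 b=-7/2 c=0 d=1/4
  seg 1: a=-3 b=-1/2 c=3/2 d=-1/4
S(3) = -9/4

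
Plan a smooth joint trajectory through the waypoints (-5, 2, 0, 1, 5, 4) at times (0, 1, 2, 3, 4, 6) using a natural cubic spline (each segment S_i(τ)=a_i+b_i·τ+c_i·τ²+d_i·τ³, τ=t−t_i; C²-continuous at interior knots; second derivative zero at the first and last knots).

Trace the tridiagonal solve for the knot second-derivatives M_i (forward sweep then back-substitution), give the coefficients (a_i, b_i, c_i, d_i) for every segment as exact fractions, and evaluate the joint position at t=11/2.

  seg 0: a=-5 b=2045/214 c=0 d=-547/214
  seg 1: a=2 b=202/107 c=-1641/214 d=809/214
  seg 2: a=0 b=-451/214 c=393/107 d=-121/214
  seg 3: a=1 b=379/107 c=423/214 d=-325/214
  seg 4: a=5 b=629/214 c=-276/107 d=46/107
S(11/2) = 541/107

Δ: Δ0=7, Δ1=-2, Δ2=1, Δ3=4, Δ4=-1/2
row 1: diag=4, rhs=-54; c'=1/4, d'=-27/2
row 2: denom=4−1·1/4=15/4; d'=(18−1·-27/2)/(15/4)=42/5
row 3: denom=4−1·4/15=56/15; d'=(18−1·42/5)/(56/15)=18/7
row 4: denom=6−1·15/56=321/56; d'=(-27−1·18/7)/(321/56)=-552/107
back: M4=-552/107
back: M3=18/7−15/56·-552/107=423/107
back: M2=42/5−4/15·423/107=786/107
back: M1=-27/2−1/4·786/107=-1641/107
M: M0=0, M1=-1641/107, M2=786/107, M3=423/107, M4=-552/107, M5=0
seg 0: a=-5, c=M0/2=0, d=(M1−M0)/(6·1)=-547/214, b=Δ0−h0·(2M0+M1)/6=2045/214
seg 1: a=2, c=M1/2=-1641/214, d=(M2−M1)/(6·1)=809/214, b=Δ1−h1·(2M1+M2)/6=202/107
seg 2: a=0, c=M2/2=393/107, d=(M3−M2)/(6·1)=-121/214, b=Δ2−h2·(2M2+M3)/6=-451/214
seg 3: a=1, c=M3/2=423/214, d=(M4−M3)/(6·1)=-325/214, b=Δ3−h3·(2M3+M4)/6=379/107
seg 4: a=5, c=M4/2=-276/107, d=(M5−M4)/(6·2)=46/107, b=Δ4−h4·(2M4+M5)/6=629/214
t_q=11/2 → seg 4, τ=3/2; S=5+629/214·τ+-276/107·τ²+46/107·τ³=541/107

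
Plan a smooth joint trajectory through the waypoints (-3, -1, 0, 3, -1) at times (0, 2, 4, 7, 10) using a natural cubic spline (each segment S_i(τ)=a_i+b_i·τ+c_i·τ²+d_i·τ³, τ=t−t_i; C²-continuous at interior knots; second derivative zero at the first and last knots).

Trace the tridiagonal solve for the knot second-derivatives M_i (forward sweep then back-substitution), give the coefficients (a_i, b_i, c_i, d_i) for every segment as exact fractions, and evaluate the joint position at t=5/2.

Δ: Δ0=1, Δ1=1/2, Δ2=1, Δ3=-4/3
row 1: diag=8, rhs=-3; c'=1/4, d'=-3/8
row 2: denom=10−2·1/4=19/2; d'=(3−2·-3/8)/(19/2)=15/38
row 3: denom=12−3·6/19=210/19; d'=(-14−3·15/38)/(210/19)=-577/420
back: M3=-577/420
back: M2=15/38−6/19·-577/420=29/35
back: M1=-3/8−1/4·29/35=-163/280
M: M0=0, M1=-163/280, M2=29/35, M3=-577/420, M4=0
seg 0: a=-3, c=M0/2=0, d=(M1−M0)/(6·2)=-163/3360, b=Δ0−h0·(2M0+M1)/6=1003/840
seg 1: a=-1, c=M1/2=-163/560, d=(M2−M1)/(6·2)=79/672, b=Δ1−h1·(2M1+M2)/6=257/420
seg 2: a=0, c=M2/2=29/70, d=(M3−M2)/(6·3)=-185/1512, b=Δ2−h2·(2M2+M3)/6=103/120
seg 3: a=3, c=M3/2=-577/840, d=(M4−M3)/(6·3)=577/7560, b=Δ3−h3·(2M3+M4)/6=17/420
t_q=5/2 → seg 1, τ=1/2; S=-1+257/420·τ+-163/560·τ²+79/672·τ³=-6739/8960

  seg 0: a=-3 b=1003/840 c=0 d=-163/3360
  seg 1: a=-1 b=257/420 c=-163/560 d=79/672
  seg 2: a=0 b=103/120 c=29/70 d=-185/1512
  seg 3: a=3 b=17/420 c=-577/840 d=577/7560
S(5/2) = -6739/8960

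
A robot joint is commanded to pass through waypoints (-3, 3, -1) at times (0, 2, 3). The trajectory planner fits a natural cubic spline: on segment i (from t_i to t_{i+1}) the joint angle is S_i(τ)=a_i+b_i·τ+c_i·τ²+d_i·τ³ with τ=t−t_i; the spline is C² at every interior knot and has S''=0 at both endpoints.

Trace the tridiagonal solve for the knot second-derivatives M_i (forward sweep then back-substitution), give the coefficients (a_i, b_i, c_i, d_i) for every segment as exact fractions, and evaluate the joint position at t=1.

  seg 0: a=-3 b=16/3 c=0 d=-7/12
  seg 1: a=3 b=-5/3 c=-7/2 d=7/6
S(1) = 7/4

Δ: Δ0=3, Δ1=-4
row 1: diag=6, rhs=-42; c'=1/6, d'=-7
back: M1=-7
M: M0=0, M1=-7, M2=0
seg 0: a=-3, c=M0/2=0, d=(M1−M0)/(6·2)=-7/12, b=Δ0−h0·(2M0+M1)/6=16/3
seg 1: a=3, c=M1/2=-7/2, d=(M2−M1)/(6·1)=7/6, b=Δ1−h1·(2M1+M2)/6=-5/3
t_q=1 → seg 0, τ=1; S=-3+16/3·τ+0·τ²+-7/12·τ³=7/4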